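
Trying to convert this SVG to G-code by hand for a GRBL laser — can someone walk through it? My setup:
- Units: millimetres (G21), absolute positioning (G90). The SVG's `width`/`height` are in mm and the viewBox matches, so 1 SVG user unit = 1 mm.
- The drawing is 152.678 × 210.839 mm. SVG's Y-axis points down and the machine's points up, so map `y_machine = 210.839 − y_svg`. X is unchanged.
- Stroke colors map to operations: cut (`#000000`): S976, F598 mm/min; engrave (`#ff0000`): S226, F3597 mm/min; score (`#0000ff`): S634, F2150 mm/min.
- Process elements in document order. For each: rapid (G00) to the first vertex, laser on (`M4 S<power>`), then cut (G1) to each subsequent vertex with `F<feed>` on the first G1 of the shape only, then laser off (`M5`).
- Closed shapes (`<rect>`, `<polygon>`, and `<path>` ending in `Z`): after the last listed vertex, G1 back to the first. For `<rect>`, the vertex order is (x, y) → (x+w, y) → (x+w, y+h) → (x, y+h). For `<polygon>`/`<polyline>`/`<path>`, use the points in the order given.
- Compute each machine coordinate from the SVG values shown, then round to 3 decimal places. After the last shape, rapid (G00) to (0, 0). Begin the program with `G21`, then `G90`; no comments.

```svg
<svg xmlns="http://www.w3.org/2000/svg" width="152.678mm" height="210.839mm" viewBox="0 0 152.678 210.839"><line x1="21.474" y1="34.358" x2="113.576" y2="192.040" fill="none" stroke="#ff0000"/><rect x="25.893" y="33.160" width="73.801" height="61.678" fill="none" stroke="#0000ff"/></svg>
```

G21
G90
G00 X21.474 Y176.481
M4 S226
G1 X113.576 Y18.799 F3597
M5
G00 X25.893 Y177.679
M4 S634
G1 X99.694 Y177.679 F2150
G1 X99.694 Y116.001
G1 X25.893 Y116.001
G1 X25.893 Y177.679
M5
G00 X0.000 Y0.000

1 u = 1 mm; y_m = 210.839 − y.

[1] `<line>` line segment, #ff0000→engrave S226 F3597: (21.474,176.481) → (113.576,18.799)

[2] `<rect>` rectangle, #0000ff→score S634 F2150: (25.893,177.679) → (99.694,177.679) → (99.694,116.001) → (25.893,116.001) → (25.893,177.679) (closed)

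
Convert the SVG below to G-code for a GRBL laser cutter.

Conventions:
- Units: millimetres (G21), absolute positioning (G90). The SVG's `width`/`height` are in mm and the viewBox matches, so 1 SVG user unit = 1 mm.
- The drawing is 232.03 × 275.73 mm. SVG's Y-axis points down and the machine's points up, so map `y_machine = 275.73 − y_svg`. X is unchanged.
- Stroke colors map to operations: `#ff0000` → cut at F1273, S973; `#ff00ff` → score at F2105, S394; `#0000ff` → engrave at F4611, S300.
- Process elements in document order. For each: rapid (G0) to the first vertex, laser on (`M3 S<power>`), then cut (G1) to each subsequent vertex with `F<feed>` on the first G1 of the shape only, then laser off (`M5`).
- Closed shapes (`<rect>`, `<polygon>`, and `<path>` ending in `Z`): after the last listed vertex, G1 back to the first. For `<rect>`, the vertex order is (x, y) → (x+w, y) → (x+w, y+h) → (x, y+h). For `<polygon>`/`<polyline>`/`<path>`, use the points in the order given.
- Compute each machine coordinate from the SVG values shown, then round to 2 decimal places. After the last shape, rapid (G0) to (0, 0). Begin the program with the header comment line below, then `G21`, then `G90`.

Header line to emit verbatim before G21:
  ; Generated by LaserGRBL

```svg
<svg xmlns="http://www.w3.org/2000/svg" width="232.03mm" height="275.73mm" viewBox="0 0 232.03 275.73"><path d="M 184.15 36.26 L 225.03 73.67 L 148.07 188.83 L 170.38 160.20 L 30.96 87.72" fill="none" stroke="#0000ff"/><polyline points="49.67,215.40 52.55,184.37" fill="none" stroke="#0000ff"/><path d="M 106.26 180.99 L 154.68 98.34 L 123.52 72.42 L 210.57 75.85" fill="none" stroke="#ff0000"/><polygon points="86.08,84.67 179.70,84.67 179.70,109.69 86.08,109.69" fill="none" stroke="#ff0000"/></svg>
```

; Generated by LaserGRBL
G21
G90
G0 X184.15 Y239.47
M3 S300
G1 X225.03 Y202.06 F4611
G1 X148.07 Y86.90
G1 X170.38 Y115.53
G1 X30.96 Y188.01
M5
G0 X49.67 Y60.33
M3 S300
G1 X52.55 Y91.36 F4611
M5
G0 X106.26 Y94.74
M3 S973
G1 X154.68 Y177.39 F1273
G1 X123.52 Y203.31
G1 X210.57 Y199.88
M5
G0 X86.08 Y191.06
M3 S973
G1 X179.70 Y191.06 F1273
G1 X179.70 Y166.04
G1 X86.08 Y166.04
G1 X86.08 Y191.06
M5
G0 X0.00 Y0.00

Since the viewBox matches the mm dimensions, user units are millimetres directly. The only transform is the Y-flip y_m = 275.73 − y_svg.

Shape 1 is a open polyline drawn with `<path>`. Its stroke #0000ff means engrave at S300, F4611. After flipping Y the toolpath is (184.15,239.47) → (225.03,202.06) → (148.07,86.90) → (170.38,115.53) → (30.96,188.01).

Shape 2 is a line segment drawn with `<polyline>`. Its stroke #0000ff means engrave at S300, F4611. After flipping Y the toolpath is (49.67,60.33) → (52.55,91.36).

Shape 3 is a open polyline drawn with `<path>`. Its stroke #ff0000 means cut at S973, F1273. After flipping Y the toolpath is (106.26,94.74) → (154.68,177.39) → (123.52,203.31) → (210.57,199.88).

Shape 4 is a rectangle drawn with `<polygon>`. Its stroke #ff0000 means cut at S973, F1273. After flipping Y the toolpath is (86.08,191.06) → (179.70,191.06) → (179.70,166.04) → (86.08,166.04) → (86.08,191.06), returning to the start.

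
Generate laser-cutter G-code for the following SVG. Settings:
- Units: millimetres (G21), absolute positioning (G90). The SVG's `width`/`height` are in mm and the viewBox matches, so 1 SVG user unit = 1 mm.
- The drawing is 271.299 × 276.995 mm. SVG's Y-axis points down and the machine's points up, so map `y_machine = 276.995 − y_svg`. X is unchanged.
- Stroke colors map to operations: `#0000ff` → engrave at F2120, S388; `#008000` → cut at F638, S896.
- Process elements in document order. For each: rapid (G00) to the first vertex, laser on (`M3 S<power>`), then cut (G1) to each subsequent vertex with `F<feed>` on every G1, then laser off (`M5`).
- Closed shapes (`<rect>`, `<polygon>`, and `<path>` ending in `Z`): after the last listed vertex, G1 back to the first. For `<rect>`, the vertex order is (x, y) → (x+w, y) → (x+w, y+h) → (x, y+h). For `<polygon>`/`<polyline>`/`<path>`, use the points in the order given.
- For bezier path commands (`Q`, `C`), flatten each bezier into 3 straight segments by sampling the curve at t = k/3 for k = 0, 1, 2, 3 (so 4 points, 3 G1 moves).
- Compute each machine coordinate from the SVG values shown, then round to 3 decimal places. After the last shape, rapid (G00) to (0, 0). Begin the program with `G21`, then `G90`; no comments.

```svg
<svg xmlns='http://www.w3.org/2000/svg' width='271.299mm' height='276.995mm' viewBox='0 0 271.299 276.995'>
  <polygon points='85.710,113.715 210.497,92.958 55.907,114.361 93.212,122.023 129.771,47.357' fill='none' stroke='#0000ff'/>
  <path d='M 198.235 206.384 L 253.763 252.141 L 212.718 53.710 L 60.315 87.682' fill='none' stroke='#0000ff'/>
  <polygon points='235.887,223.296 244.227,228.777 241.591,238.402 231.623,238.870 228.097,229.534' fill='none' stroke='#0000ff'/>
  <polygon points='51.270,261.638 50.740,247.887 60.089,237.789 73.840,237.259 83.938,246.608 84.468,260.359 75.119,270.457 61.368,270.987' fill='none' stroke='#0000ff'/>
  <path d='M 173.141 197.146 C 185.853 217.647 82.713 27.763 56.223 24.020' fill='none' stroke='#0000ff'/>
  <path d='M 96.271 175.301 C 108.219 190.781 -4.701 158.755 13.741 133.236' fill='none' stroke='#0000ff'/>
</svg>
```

Since the viewBox matches the mm dimensions, user units are millimetres directly. The only transform is the Y-flip y_m = 276.995 − y_svg.

Shape 1 is a closed polygon drawn with `<polygon>`. Its stroke #0000ff means engrave at S388, F2120. After flipping Y the toolpath is (85.710,163.280) → (210.497,184.037) → (55.907,162.634) → (93.212,154.972) → (129.771,229.638) → (85.710,163.280), returning to the start.

Shape 2 is a open polyline drawn with `<path>`. Its stroke #0000ff means engrave at S388, F2120. After flipping Y the toolpath is (198.235,70.611) → (253.763,24.854) → (212.718,223.285) → (60.315,189.313).

Shape 3 is a regular polygon drawn with `<polygon>`. Its stroke #0000ff means engrave at S388, F2120. After flipping Y the toolpath is (235.887,53.699) → (244.227,48.218) → (241.591,38.593) → (231.623,38.125) → (228.097,47.461) → (235.887,53.699), returning to the start.

Shape 4 is a regular polygon drawn with `<polygon>`. Its stroke #0000ff means engrave at S388, F2120. After flipping Y the toolpath is (51.270,15.357) → (50.740,29.108) → (60.089,39.206) → (73.840,39.736) → (83.938,30.387) → (84.468,16.636) → (75.119,6.538) → (61.368,6.008) → (51.270,15.357), returning to the start.

Shape 5 is a cubic bezier drawn with `<path>`. Its stroke #0000ff means engrave at S388, F2120. After flipping Y the toolpath is (173.141,79.849) → (154.365,114.790) → (101.133,201.871) → (56.223,252.975).

Shape 6 is a cubic bezier drawn with `<path>`. Its stroke #0000ff means engrave at S388, F2120. After flipping Y the toolpath is (96.271,101.694) → (76.086,100.049) → (29.596,118.071) → (13.741,143.759).

G21
G90
G00 X85.710 Y163.280
M3 S388
G1 X210.497 Y184.037 F2120
G1 X55.907 Y162.634 F2120
G1 X93.212 Y154.972 F2120
G1 X129.771 Y229.638 F2120
G1 X85.710 Y163.280 F2120
M5
G00 X198.235 Y70.611
M3 S388
G1 X253.763 Y24.854 F2120
G1 X212.718 Y223.285 F2120
G1 X60.315 Y189.313 F2120
M5
G00 X235.887 Y53.699
M3 S388
G1 X244.227 Y48.218 F2120
G1 X241.591 Y38.593 F2120
G1 X231.623 Y38.125 F2120
G1 X228.097 Y47.461 F2120
G1 X235.887 Y53.699 F2120
M5
G00 X51.270 Y15.357
M3 S388
G1 X50.740 Y29.108 F2120
G1 X60.089 Y39.206 F2120
G1 X73.840 Y39.736 F2120
G1 X83.938 Y30.387 F2120
G1 X84.468 Y16.636 F2120
G1 X75.119 Y6.538 F2120
G1 X61.368 Y6.008 F2120
G1 X51.270 Y15.357 F2120
M5
G00 X173.141 Y79.849
M3 S388
G1 X154.365 Y114.790 F2120
G1 X101.133 Y201.871 F2120
G1 X56.223 Y252.975 F2120
M5
G00 X96.271 Y101.694
M3 S388
G1 X76.086 Y100.049 F2120
G1 X29.596 Y118.071 F2120
G1 X13.741 Y143.759 F2120
M5
G00 X0.000 Y0.000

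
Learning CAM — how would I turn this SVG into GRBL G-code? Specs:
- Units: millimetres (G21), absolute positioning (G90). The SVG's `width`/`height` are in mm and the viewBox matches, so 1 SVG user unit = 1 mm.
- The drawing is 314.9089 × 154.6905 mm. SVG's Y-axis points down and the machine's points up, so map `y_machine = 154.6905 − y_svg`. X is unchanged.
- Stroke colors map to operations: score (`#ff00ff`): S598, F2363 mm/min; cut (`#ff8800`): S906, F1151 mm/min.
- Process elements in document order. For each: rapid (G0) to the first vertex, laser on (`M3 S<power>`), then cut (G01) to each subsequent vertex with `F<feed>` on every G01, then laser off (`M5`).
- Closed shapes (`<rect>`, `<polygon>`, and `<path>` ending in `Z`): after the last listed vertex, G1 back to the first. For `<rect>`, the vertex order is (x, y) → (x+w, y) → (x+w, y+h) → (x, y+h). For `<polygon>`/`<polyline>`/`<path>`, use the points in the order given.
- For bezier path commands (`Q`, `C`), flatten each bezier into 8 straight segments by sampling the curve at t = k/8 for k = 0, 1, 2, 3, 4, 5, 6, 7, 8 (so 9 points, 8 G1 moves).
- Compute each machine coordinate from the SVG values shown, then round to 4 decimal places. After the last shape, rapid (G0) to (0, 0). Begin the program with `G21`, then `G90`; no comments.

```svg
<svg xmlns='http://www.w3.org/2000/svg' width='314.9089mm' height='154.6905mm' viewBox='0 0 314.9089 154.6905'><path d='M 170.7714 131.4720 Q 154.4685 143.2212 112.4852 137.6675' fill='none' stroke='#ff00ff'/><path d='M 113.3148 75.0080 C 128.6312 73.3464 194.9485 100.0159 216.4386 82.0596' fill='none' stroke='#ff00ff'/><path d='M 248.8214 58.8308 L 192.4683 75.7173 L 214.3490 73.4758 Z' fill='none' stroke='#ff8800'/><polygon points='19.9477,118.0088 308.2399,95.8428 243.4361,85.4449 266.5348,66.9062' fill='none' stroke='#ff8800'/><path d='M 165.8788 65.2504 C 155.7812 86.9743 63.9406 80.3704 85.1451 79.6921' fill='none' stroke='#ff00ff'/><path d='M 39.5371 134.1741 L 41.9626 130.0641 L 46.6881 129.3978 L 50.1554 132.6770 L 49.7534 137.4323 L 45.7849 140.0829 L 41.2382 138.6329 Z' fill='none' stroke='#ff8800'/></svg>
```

G21
G90
G0 X170.7714 Y23.2185
M3 S598
G01 X166.2944 Y20.5516 F2363
G01 X161.0149 Y18.4253 F2363
G01 X154.9329 Y16.8398 F2363
G01 X148.0484 Y15.7950 F2363
G01 X140.3614 Y15.2909 F2363
G01 X131.8718 Y15.3276 F2363
G01 X122.5798 Y15.9049 F2363
G01 X112.4852 Y17.0230 F2363
M5
G0 X113.3148 Y79.6825
M3 S598
G01 X121.2620 Y79.1201 F2363
G01 X132.8675 Y76.7566 F2363
G01 X147.0083 Y73.4470 F2363
G01 X162.5616 Y70.0462 F2363
G01 X178.4042 Y67.4092 F2363
G01 X193.4132 Y66.3911 F2363
G01 X206.4657 Y67.8466 F2363
G01 X216.4386 Y72.6309 F2363
M5
G0 X248.8214 Y95.8597
M3 S906
G01 X192.4683 Y78.9732 F1151
G01 X214.3490 Y81.2147 F1151
G01 X248.8214 Y95.8597 F1151
M5
G0 X19.9477 Y36.6817
M3 S906
G01 X308.2399 Y58.8477 F1151
G01 X243.4361 Y69.2456 F1151
G01 X266.5348 Y87.7843 F1151
G01 X19.9477 Y36.6817 F1151
M5
G0 X165.8788 Y89.4401
M3 S598
G01 X158.6409 Y82.5546 F2363
G01 X146.0224 Y77.9234 F2363
G01 X130.3057 Y75.1452 F2363
G01 X113.7737 Y73.8184 F2363
G01 X98.7089 Y73.5418 F2363
G01 X87.3941 Y73.9138 F2363
G01 X82.1120 Y74.5332 F2363
G01 X85.1451 Y74.9984 F2363
M5
G0 X39.5371 Y20.5164
M3 S906
G01 X41.9626 Y24.6264 F1151
G01 X46.6881 Y25.2927 F1151
G01 X50.1554 Y22.0135 F1151
G01 X49.7534 Y17.2582 F1151
G01 X45.7849 Y14.6076 F1151
G01 X41.2382 Y16.0576 F1151
G01 X39.5371 Y20.5164 F1151
M5
G0 X0.0000 Y0.0000

viewBox `0 0 314.9089 154.6905` with mm width/height → 1 unit = 1 mm. Flip: y_m = 154.6905 − y_svg.

**Shape 1** — `<path>` quadratic bezier, stroke `#ff00ff` → score (S598, F2363). Control points (SVG): P0=(170.7714,131.4720), P1=(154.4685,143.2212), P2=(112.4852,137.6675); sampled at t=k/8. Machine vertices: (170.7714,23.2185) → (166.2944,20.5516) → (161.0149,18.4253) → (154.9329,16.8398) → (148.0484,15.7950) → (140.3614,15.2909) → (131.8718,15.3276) → (122.5798,15.9049) → (112.4852,17.0230). Open path.

**Shape 2** — `<path>` cubic bezier, stroke `#ff00ff` → score (S598, F2363). Control points (SVG): P0=(113.3148,75.0080), P1=(128.6312,73.3464), P2=(194.9485,100.0159), P3=(216.4386,82.0596); sampled at t=k/8. Machine vertices: (113.3148,79.6825) → (121.2620,79.1201) → (132.8675,76.7566) → (147.0083,73.4470) → (162.5616,70.0462) → (178.4042,67.4092) → (193.4132,66.3911) → (206.4657,67.8466) → (216.4386,72.6309). Open path.

**Shape 3** — `<path>` closed polygon, stroke `#ff8800` → cut (S906, F1151). Machine vertices: (248.8214,95.8597) → (192.4683,78.9732) → (214.3490,81.2147) → (248.8214,95.8597). Closed: final G1 returns to the first vertex.

**Shape 4** — `<polygon>` closed polygon, stroke `#ff8800` → cut (S906, F1151). Machine vertices: (19.9477,36.6817) → (308.2399,58.8477) → (243.4361,69.2456) → (266.5348,87.7843) → (19.9477,36.6817). Closed: final G1 returns to the first vertex.

**Shape 5** — `<path>` cubic bezier, stroke `#ff00ff` → score (S598, F2363). Control points (SVG): P0=(165.8788,65.2504), P1=(155.7812,86.9743), P2=(63.9406,80.3704), P3=(85.1451,79.6921); sampled at t=k/8. Machine vertices: (165.8788,89.4401) → (158.6409,82.5546) → (146.0224,77.9234) → (130.3057,75.1452) → (113.7737,73.8184) → (98.7089,73.5418) → (87.3941,73.9138) → (82.1120,74.5332) → (85.1451,74.9984). Open path.

**Shape 6** — `<path>` regular polygon, stroke `#ff8800` → cut (S906, F1151). Machine vertices: (39.5371,20.5164) → (41.9626,24.6264) → (46.6881,25.2927) → (50.1554,22.0135) → (49.7534,17.2582) → (45.7849,14.6076) → (41.2382,16.0576) → (39.5371,20.5164). Closed: final G1 returns to the first vertex.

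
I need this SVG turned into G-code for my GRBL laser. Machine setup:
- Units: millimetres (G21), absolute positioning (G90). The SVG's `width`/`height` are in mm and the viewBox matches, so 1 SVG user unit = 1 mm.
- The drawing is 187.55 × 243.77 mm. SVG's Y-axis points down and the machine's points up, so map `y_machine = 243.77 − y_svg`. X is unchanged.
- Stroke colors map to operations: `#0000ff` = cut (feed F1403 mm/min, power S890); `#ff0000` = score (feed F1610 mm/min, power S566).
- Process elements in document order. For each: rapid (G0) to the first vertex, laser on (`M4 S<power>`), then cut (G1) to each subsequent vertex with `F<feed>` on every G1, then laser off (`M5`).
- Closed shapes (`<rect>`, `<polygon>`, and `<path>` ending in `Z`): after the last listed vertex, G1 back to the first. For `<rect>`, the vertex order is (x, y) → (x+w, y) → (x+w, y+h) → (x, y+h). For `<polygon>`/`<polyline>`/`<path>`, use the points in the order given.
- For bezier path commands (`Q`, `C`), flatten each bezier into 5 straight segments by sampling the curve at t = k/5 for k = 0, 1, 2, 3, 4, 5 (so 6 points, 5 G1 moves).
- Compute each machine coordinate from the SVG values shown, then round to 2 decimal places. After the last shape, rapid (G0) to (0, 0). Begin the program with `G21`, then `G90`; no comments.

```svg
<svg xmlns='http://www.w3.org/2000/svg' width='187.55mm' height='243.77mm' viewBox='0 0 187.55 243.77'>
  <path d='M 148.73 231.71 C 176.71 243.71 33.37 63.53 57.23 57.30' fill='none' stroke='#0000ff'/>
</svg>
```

Since the viewBox matches the mm dimensions, user units are millimetres directly. The only transform is the Y-flip y_m = 243.77 − y_svg.

Shape 1 is a cubic bezier drawn with `<path>`. Its stroke #0000ff means cut at S890, F1403. After flipping Y the toolpath is (148.73,12.06) → (147.67,24.99) → (121.74,66.47) → (87.19,118.93) → (60.27,164.79) → (57.23,186.47).

G21
G90
G0 X148.73 Y12.06
M4 S890
G1 X147.67 Y24.99 F1403
G1 X121.74 Y66.47 F1403
G1 X87.19 Y118.93 F1403
G1 X60.27 Y164.79 F1403
G1 X57.23 Y186.47 F1403
M5
G0 X0.00 Y0.00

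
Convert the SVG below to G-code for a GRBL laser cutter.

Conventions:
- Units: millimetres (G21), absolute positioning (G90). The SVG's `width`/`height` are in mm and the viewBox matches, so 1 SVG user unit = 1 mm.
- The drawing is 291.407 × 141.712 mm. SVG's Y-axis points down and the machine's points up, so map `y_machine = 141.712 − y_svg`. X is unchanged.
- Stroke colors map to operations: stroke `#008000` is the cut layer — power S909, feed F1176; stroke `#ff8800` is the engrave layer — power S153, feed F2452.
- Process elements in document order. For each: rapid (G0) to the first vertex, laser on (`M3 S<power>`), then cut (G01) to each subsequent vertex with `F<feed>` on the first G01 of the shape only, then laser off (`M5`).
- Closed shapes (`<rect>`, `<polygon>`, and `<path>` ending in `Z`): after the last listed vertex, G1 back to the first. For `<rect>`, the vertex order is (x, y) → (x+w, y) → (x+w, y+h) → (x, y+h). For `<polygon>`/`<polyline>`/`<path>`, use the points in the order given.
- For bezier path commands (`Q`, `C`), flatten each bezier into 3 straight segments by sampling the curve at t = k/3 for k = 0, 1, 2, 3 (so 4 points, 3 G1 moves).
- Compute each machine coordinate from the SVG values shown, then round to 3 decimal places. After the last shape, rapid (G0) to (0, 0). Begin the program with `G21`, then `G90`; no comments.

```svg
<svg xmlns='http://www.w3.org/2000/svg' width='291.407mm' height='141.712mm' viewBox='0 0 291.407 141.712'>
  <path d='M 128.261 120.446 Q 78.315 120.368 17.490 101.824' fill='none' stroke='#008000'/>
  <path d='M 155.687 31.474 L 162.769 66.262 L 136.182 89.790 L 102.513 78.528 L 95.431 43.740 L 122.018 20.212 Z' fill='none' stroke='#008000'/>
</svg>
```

G21
G90
G0 X128.261 Y21.266
M3 S909
G01 X93.755 Y23.370 F1176
G01 X56.831 Y29.577
G01 X17.490 Y39.888
M5
G0 X155.687 Y110.238
M3 S909
G01 X162.769 Y75.450 F1176
G01 X136.182 Y51.922
G01 X102.513 Y63.184
G01 X95.431 Y97.972
G01 X122.018 Y121.500
G01 X155.687 Y110.238
M5
G0 X0.000 Y0.000

1 u = 1 mm; y_m = 141.712 − y.

[1] `<path>` quadratic bezier, #008000→cut S909 F1176: (128.261,21.266) → (93.755,23.370) → (56.831,29.577) → (17.490,39.888)

[2] `<path>` regular polygon, #008000→cut S909 F1176: (155.687,110.238) → (162.769,75.450) → (136.182,51.922) → (102.513,63.184) → (95.431,97.972) → (122.018,121.500) → (155.687,110.238) (closed)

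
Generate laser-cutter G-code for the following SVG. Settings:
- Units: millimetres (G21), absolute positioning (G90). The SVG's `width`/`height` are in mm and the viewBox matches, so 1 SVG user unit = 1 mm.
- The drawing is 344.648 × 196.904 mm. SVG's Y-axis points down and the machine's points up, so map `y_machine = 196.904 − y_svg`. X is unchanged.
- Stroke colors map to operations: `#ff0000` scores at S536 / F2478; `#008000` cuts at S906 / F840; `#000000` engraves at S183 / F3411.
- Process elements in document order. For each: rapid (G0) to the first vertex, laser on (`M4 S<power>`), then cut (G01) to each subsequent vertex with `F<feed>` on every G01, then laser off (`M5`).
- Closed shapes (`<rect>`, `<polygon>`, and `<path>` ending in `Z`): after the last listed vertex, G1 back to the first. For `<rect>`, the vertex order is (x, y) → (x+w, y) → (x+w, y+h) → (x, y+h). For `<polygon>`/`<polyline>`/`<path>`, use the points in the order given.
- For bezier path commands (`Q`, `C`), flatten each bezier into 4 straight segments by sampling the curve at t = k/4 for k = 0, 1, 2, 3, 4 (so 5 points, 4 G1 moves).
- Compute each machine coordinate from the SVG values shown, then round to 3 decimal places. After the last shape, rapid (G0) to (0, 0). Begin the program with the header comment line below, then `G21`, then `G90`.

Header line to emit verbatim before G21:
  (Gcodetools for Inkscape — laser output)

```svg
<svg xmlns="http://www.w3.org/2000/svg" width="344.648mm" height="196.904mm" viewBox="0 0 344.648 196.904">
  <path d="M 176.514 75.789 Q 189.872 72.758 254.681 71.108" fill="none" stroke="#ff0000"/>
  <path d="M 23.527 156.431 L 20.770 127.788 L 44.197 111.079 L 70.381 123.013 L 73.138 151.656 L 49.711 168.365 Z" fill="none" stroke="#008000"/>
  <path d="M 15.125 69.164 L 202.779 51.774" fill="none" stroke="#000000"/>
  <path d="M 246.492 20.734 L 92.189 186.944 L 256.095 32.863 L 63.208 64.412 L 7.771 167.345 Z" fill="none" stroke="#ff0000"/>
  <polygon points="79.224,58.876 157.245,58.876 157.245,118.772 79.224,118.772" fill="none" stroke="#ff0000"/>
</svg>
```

Since the viewBox matches the mm dimensions, user units are millimetres directly. The only transform is the Y-flip y_m = 196.904 − y_svg.

Shape 1 is a quadratic bezier drawn with `<path>`. Its stroke #ff0000 means score at S536, F2478. After flipping Y the toolpath is (176.514,121.115) → (186.409,122.544) → (202.735,123.801) → (225.492,124.885) → (254.681,125.796).

Shape 2 is a regular polygon drawn with `<path>`. Its stroke #008000 means cut at S906, F840. After flipping Y the toolpath is (23.527,40.473) → (20.770,69.116) → (44.197,85.825) → (70.381,73.891) → (73.138,45.248) → (49.711,28.539) → (23.527,40.473), returning to the start.

Shape 3 is a line segment drawn with `<path>`. Its stroke #000000 means engrave at S183, F3411. After flipping Y the toolpath is (15.125,127.740) → (202.779,145.130).

Shape 4 is a closed polygon drawn with `<path>`. Its stroke #ff0000 means score at S536, F2478. After flipping Y the toolpath is (246.492,176.170) → (92.189,9.960) → (256.095,164.041) → (63.208,132.492) → (7.771,29.559) → (246.492,176.170), returning to the start.

Shape 5 is a rectangle drawn with `<polygon>`. Its stroke #ff0000 means score at S536, F2478. After flipping Y the toolpath is (79.224,138.028) → (157.245,138.028) → (157.245,78.132) → (79.224,78.132) → (79.224,138.028), returning to the start.

(Gcodetools for Inkscape — laser output)
G21
G90
G0 X176.514 Y121.115
M4 S536
G01 X186.409 Y122.544 F2478
G01 X202.735 Y123.801 F2478
G01 X225.492 Y124.885 F2478
G01 X254.681 Y125.796 F2478
M5
G0 X23.527 Y40.473
M4 S906
G01 X20.770 Y69.116 F840
G01 X44.197 Y85.825 F840
G01 X70.381 Y73.891 F840
G01 X73.138 Y45.248 F840
G01 X49.711 Y28.539 F840
G01 X23.527 Y40.473 F840
M5
G0 X15.125 Y127.740
M4 S183
G01 X202.779 Y145.130 F3411
M5
G0 X246.492 Y176.170
M4 S536
G01 X92.189 Y9.960 F2478
G01 X256.095 Y164.041 F2478
G01 X63.208 Y132.492 F2478
G01 X7.771 Y29.559 F2478
G01 X246.492 Y176.170 F2478
M5
G0 X79.224 Y138.028
M4 S536
G01 X157.245 Y138.028 F2478
G01 X157.245 Y78.132 F2478
G01 X79.224 Y78.132 F2478
G01 X79.224 Y138.028 F2478
M5
G0 X0.000 Y0.000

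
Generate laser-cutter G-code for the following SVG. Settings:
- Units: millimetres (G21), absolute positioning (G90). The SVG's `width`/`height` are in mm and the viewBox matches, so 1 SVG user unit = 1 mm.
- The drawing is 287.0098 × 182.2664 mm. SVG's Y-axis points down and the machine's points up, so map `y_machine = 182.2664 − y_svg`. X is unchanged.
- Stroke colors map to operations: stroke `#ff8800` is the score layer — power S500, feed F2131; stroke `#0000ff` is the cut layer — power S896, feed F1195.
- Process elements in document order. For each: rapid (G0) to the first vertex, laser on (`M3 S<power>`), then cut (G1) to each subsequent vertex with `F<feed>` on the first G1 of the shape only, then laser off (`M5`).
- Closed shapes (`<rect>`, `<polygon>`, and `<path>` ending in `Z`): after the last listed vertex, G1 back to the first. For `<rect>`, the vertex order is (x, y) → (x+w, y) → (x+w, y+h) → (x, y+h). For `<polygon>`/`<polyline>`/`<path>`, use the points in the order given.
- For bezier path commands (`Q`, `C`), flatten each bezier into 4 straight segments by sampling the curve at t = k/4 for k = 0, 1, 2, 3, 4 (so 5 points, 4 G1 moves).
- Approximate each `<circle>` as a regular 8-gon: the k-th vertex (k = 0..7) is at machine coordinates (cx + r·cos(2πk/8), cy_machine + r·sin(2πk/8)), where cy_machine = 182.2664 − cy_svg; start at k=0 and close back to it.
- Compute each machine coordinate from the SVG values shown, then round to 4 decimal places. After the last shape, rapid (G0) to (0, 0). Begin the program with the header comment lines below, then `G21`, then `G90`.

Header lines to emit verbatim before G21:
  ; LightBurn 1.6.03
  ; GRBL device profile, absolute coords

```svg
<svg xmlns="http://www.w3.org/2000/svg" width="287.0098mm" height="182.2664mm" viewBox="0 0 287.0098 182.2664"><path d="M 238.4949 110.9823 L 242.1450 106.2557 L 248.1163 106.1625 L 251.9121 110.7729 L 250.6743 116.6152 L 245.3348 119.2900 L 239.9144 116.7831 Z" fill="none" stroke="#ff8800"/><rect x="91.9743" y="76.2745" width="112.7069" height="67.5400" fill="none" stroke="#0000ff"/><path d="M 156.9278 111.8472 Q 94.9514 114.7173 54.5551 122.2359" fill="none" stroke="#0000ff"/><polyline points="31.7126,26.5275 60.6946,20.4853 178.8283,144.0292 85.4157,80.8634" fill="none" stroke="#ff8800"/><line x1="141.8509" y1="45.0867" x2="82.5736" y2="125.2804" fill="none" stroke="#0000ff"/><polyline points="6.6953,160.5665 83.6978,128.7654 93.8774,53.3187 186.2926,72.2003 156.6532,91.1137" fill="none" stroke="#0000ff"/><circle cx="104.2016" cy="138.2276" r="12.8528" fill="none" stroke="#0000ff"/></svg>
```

1 u = 1 mm; y_m = 182.2664 − y.

[1] `<path>` regular polygon, #ff8800→score S500 F2131: (238.4949,71.2841) → (242.1450,76.0107) → (248.1163,76.1039) → (251.9121,71.4935) → (250.6743,65.6512) → (245.3348,62.9764) → (239.9144,65.4833) → (238.4949,71.2841) (closed)

[2] `<rect>` rectangle, #0000ff→cut S896 F1195: (91.9743,105.9919) → (204.6812,105.9919) → (204.6812,38.4519) → (91.9743,38.4519) → (91.9743,105.9919) (closed)

[3] `<path>` quadratic bezier, #0000ff→cut S896 F1195: (156.9278,70.4192) → (127.2884,68.6936) → (100.3464,66.3870) → (76.1020,63.4993) → (54.5551,60.0305)

[4] `<polyline>` open polyline, #ff8800→score S500 F2131: (31.7126,155.7389) → (60.6946,161.7811) → (178.8283,38.2372) → (85.4157,101.4030)

[5] `<line>` line segment, #0000ff→cut S896 F1195: (141.8509,137.1797) → (82.5736,56.9860)

[6] `<polyline>` open polyline, #0000ff→cut S896 F1195: (6.6953,21.6999) → (83.6978,53.5010) → (93.8774,128.9477) → (186.2926,110.0661) → (156.6532,91.1527)

[7] `<circle>` circle, #0000ff→cut S896 F1195: (117.0544,44.0388) → (113.2899,53.1271) → (104.2016,56.8916) → (95.1133,53.1271) → (91.3488,44.0388) → (95.1133,34.9505) → (104.2016,31.1860) → (113.2899,34.9505) → (117.0544,44.0388) (closed)

; LightBurn 1.6.03
; GRBL device profile, absolute coords
G21
G90
G0 X238.4949 Y71.2841
M3 S500
G1 X242.1450 Y76.0107 F2131
G1 X248.1163 Y76.1039
G1 X251.9121 Y71.4935
G1 X250.6743 Y65.6512
G1 X245.3348 Y62.9764
G1 X239.9144 Y65.4833
G1 X238.4949 Y71.2841
M5
G0 X91.9743 Y105.9919
M3 S896
G1 X204.6812 Y105.9919 F1195
G1 X204.6812 Y38.4519
G1 X91.9743 Y38.4519
G1 X91.9743 Y105.9919
M5
G0 X156.9278 Y70.4192
M3 S896
G1 X127.2884 Y68.6936 F1195
G1 X100.3464 Y66.3870
G1 X76.1020 Y63.4993
G1 X54.5551 Y60.0305
M5
G0 X31.7126 Y155.7389
M3 S500
G1 X60.6946 Y161.7811 F2131
G1 X178.8283 Y38.2372
G1 X85.4157 Y101.4030
M5
G0 X141.8509 Y137.1797
M3 S896
G1 X82.5736 Y56.9860 F1195
M5
G0 X6.6953 Y21.6999
M3 S896
G1 X83.6978 Y53.5010 F1195
G1 X93.8774 Y128.9477
G1 X186.2926 Y110.0661
G1 X156.6532 Y91.1527
M5
G0 X117.0544 Y44.0388
M3 S896
G1 X113.2899 Y53.1271 F1195
G1 X104.2016 Y56.8916
G1 X95.1133 Y53.1271
G1 X91.3488 Y44.0388
G1 X95.1133 Y34.9505
G1 X104.2016 Y31.1860
G1 X113.2899 Y34.9505
G1 X117.0544 Y44.0388
M5
G0 X0.0000 Y0.0000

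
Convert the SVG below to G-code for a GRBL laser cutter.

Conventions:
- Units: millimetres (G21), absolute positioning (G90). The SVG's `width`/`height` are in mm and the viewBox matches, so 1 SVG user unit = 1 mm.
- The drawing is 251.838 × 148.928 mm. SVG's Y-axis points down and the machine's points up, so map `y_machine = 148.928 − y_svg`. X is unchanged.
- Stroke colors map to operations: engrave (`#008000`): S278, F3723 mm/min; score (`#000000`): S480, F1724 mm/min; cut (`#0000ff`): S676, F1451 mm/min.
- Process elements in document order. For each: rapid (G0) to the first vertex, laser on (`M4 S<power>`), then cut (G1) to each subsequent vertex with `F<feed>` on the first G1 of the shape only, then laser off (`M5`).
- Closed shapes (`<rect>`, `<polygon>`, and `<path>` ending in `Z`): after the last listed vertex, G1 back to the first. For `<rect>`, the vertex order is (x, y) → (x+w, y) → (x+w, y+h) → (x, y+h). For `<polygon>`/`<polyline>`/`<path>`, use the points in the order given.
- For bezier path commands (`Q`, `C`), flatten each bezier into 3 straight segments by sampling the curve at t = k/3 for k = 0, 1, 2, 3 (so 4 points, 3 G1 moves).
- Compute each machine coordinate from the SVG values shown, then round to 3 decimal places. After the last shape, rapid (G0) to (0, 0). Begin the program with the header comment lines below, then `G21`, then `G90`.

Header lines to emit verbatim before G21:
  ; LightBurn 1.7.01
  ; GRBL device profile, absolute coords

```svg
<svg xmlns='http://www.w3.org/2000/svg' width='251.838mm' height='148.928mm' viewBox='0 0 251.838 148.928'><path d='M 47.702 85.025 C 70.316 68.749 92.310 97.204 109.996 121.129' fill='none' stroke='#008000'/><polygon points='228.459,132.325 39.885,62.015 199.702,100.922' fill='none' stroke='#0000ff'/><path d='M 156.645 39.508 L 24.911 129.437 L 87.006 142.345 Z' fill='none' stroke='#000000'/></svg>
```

; LightBurn 1.7.01
; GRBL device profile, absolute coords
G21
G90
G0 X47.702 Y63.903
M4 S278
G1 X69.973 Y67.093 F3723
G1 X91.011 Y51.410
G1 X109.996 Y27.799
M5
G0 X228.459 Y16.603
M4 S676
G1 X39.885 Y86.913 F1451
G1 X199.702 Y48.006
G1 X228.459 Y16.603
M5
G0 X156.645 Y109.420
M4 S480
G1 X24.911 Y19.491 F1724
G1 X87.006 Y6.583
G1 X156.645 Y109.420
M5
G0 X0.000 Y0.000

1 u = 1 mm; y_m = 148.928 − y.

[1] `<path>` cubic bezier, #008000→engrave S278 F3723: (47.702,63.903) → (69.973,67.093) → (91.011,51.410) → (109.996,27.799)

[2] `<polygon>` closed polygon, #0000ff→cut S676 F1451: (228.459,16.603) → (39.885,86.913) → (199.702,48.006) → (228.459,16.603) (closed)

[3] `<path>` closed polygon, #000000→score S480 F1724: (156.645,109.420) → (24.911,19.491) → (87.006,6.583) → (156.645,109.420) (closed)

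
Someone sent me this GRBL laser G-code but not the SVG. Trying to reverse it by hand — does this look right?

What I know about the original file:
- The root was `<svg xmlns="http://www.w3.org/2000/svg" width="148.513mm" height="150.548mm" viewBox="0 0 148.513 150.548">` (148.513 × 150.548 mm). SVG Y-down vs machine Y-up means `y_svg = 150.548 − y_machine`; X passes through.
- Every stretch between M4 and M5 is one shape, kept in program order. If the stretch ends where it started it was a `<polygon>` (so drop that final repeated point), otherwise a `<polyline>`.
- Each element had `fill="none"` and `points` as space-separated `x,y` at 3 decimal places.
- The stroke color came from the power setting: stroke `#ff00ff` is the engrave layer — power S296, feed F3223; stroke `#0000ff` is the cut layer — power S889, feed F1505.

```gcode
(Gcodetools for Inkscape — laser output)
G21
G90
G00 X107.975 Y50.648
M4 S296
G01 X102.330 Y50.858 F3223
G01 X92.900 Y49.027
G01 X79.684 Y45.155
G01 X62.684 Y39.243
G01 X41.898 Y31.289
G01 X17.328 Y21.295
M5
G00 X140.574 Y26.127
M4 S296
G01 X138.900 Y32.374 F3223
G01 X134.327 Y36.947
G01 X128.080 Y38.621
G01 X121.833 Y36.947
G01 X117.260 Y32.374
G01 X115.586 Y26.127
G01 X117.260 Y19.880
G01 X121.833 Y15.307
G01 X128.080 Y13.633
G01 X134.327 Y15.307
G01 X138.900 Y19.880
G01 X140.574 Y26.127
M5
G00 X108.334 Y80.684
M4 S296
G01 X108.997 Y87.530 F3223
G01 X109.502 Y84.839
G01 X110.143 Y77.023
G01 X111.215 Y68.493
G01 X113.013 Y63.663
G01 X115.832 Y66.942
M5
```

y_svg = 150.548 − y_m. Every run uses S296, so all elements get stroke `#ff00ff` (engrave).

[1] open run; points: 107.975,99.900 102.330,99.690 92.900,101.521 79.684,105.393 62.684,111.305 41.898,119.259 17.328,129.253

[2] closed run; points: 140.574,124.421 138.900,118.174 134.327,113.601 128.080,111.927 121.833,113.601 117.260,118.174 115.586,124.421 117.260,130.668 121.833,135.241 128.080,136.915 134.327,135.241 138.900,130.668

[3] open run; points: 108.334,69.864 108.997,63.018 109.502,65.709 110.143,73.525 111.215,82.055 113.013,86.885 115.832,83.606

<svg xmlns="http://www.w3.org/2000/svg" width="148.513mm" height="150.548mm" viewBox="0 0 148.513 150.548">
  <polyline points="107.975,99.900 102.330,99.690 92.900,101.521 79.684,105.393 62.684,111.305 41.898,119.259 17.328,129.253" fill="none" stroke="#ff00ff"/>
  <polygon points="140.574,124.421 138.900,118.174 134.327,113.601 128.080,111.927 121.833,113.601 117.260,118.174 115.586,124.421 117.260,130.668 121.833,135.241 128.080,136.915 134.327,135.241 138.900,130.668" fill="none" stroke="#ff00ff"/>
  <polyline points="108.334,69.864 108.997,63.018 109.502,65.709 110.143,73.525 111.215,82.055 113.013,86.885 115.832,83.606" fill="none" stroke="#ff00ff"/>
</svg>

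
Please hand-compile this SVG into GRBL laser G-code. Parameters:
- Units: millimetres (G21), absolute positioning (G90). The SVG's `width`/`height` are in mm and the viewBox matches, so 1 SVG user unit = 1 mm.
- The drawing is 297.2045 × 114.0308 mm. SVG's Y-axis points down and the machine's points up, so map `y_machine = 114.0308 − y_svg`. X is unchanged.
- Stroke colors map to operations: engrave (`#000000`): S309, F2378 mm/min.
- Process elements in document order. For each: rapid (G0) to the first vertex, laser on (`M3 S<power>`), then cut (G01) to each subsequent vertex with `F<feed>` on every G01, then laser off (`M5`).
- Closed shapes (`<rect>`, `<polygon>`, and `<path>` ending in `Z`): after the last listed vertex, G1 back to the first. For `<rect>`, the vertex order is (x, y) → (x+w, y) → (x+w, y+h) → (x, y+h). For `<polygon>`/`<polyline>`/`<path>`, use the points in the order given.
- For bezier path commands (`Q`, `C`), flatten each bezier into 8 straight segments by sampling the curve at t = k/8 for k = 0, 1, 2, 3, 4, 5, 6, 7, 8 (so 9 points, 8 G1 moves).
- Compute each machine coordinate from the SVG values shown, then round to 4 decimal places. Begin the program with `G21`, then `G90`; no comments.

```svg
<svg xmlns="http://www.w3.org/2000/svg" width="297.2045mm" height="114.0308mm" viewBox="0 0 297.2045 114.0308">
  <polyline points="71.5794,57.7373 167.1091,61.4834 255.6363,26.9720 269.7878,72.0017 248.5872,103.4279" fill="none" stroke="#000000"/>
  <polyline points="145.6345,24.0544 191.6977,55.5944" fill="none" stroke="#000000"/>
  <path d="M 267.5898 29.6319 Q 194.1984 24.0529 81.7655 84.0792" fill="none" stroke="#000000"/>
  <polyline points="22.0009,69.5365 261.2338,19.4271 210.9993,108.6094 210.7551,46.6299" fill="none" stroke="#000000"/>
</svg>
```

Since the viewBox matches the mm dimensions, user units are millimetres directly. The only transform is the Y-flip y_m = 114.0308 − y_svg.

Shape 1 is a open polyline drawn with `<polyline>`. Its stroke #000000 means engrave at S309, F2378. After flipping Y the toolpath is (71.5794,56.2935) → (167.1091,52.5474) → (255.6363,87.0588) → (269.7878,42.0291) → (248.5872,10.6029).

Shape 2 is a line segment drawn with `<polyline>`. Its stroke #000000 means engrave at S309, F2378. After flipping Y the toolpath is (145.6345,89.9764) → (191.6977,58.4364).

Shape 3 is a quadratic bezier drawn with `<path>`. Its stroke #000000 means engrave at S309, F2378. After flipping Y the toolpath is (267.5898,84.3989) → (248.6319,84.7686) → (228.4540,83.0881) → (207.0560,79.3574) → (184.4380,73.5766) → (160.6000,65.7456) → (135.5419,55.8644) → (109.2637,43.9331) → (81.7655,29.9516).

Shape 4 is a open polyline drawn with `<polyline>`. Its stroke #000000 means engrave at S309, F2378. After flipping Y the toolpath is (22.0009,44.4943) → (261.2338,94.6037) → (210.9993,5.4214) → (210.7551,67.4009).

G21
G90
G0 X71.5794 Y56.2935
M3 S309
G01 X167.1091 Y52.5474 F2378
G01 X255.6363 Y87.0588 F2378
G01 X269.7878 Y42.0291 F2378
G01 X248.5872 Y10.6029 F2378
M5
G0 X145.6345 Y89.9764
M3 S309
G01 X191.6977 Y58.4364 F2378
M5
G0 X267.5898 Y84.3989
M3 S309
G01 X248.6319 Y84.7686 F2378
G01 X228.4540 Y83.0881 F2378
G01 X207.0560 Y79.3574 F2378
G01 X184.4380 Y73.5766 F2378
G01 X160.6000 Y65.7456 F2378
G01 X135.5419 Y55.8644 F2378
G01 X109.2637 Y43.9331 F2378
G01 X81.7655 Y29.9516 F2378
M5
G0 X22.0009 Y44.4943
M3 S309
G01 X261.2338 Y94.6037 F2378
G01 X210.9993 Y5.4214 F2378
G01 X210.7551 Y67.4009 F2378
M5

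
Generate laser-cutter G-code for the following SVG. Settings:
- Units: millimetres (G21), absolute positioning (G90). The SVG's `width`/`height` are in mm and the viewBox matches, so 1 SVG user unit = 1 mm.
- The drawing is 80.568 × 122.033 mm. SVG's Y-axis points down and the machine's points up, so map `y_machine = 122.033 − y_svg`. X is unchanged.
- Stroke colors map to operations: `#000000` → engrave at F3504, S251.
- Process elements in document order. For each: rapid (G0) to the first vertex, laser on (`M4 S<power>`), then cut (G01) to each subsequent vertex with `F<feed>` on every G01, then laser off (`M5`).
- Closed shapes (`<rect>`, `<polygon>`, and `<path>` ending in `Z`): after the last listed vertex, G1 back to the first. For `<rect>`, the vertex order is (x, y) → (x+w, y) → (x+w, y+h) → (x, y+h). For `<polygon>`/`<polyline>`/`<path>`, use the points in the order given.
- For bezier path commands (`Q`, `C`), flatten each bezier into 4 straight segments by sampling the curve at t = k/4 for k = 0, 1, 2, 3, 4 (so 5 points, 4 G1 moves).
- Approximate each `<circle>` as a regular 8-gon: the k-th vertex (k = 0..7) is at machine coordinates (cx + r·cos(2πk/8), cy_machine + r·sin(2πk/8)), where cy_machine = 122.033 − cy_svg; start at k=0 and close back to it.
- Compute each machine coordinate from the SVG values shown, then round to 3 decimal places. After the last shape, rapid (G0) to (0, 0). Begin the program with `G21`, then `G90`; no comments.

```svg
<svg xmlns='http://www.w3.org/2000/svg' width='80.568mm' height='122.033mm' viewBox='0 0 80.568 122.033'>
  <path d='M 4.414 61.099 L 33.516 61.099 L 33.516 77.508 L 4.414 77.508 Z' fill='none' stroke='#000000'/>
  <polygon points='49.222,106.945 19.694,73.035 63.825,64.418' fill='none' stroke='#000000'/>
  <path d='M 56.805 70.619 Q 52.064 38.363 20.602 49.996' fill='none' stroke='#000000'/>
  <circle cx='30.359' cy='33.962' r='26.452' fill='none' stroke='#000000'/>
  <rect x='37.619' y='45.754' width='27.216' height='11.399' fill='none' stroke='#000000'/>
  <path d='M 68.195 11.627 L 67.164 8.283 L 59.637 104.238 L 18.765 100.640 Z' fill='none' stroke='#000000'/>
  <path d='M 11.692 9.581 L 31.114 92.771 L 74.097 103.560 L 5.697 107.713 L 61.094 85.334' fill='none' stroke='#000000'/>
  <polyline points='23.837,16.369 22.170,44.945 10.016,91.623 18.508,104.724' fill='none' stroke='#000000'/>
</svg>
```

Since the viewBox matches the mm dimensions, user units are millimetres directly. The only transform is the Y-flip y_m = 122.033 − y_svg.

Shape 1 is a rectangle drawn with `<path>`. Its stroke #000000 means engrave at S251, F3504. After flipping Y the toolpath is (4.414,60.934) → (33.516,60.934) → (33.516,44.525) → (4.414,44.525) → (4.414,60.934), returning to the start.

Shape 2 is a regular polygon drawn with `<polygon>`. Its stroke #000000 means engrave at S251, F3504. After flipping Y the toolpath is (49.222,15.088) → (19.694,48.998) → (63.825,57.615) → (49.222,15.088), returning to the start.

Shape 3 is a quadratic bezier drawn with `<path>`. Its stroke #000000 means engrave at S251, F3504. After flipping Y the toolpath is (56.805,51.414) → (52.764,64.799) → (45.384,72.698) → (34.663,75.110) → (20.602,72.037).

Shape 4 is a circle drawn with `<circle>`. Its stroke #000000 means engrave at S251, F3504. After flipping Y the toolpath is (56.811,88.071) → (49.063,106.775) → (30.359,114.523) → (11.655,106.775) → (3.907,88.071) → (11.655,69.367) → (30.359,61.619) → (49.063,69.367) → (56.811,88.071), returning to the start.

Shape 5 is a rectangle drawn with `<rect>`. Its stroke #000000 means engrave at S251, F3504. After flipping Y the toolpath is (37.619,76.279) → (64.835,76.279) → (64.835,64.880) → (37.619,64.880) → (37.619,76.279), returning to the start.

Shape 6 is a closed polygon drawn with `<path>`. Its stroke #000000 means engrave at S251, F3504. After flipping Y the toolpath is (68.195,110.406) → (67.164,113.750) → (59.637,17.795) → (18.765,21.393) → (68.195,110.406), returning to the start.

Shape 7 is a open polyline drawn with `<path>`. Its stroke #000000 means engrave at S251, F3504. After flipping Y the toolpath is (11.692,112.452) → (31.114,29.262) → (74.097,18.473) → (5.697,14.320) → (61.094,36.699).

Shape 8 is a open polyline drawn with `<polyline>`. Its stroke #000000 means engrave at S251, F3504. After flipping Y the toolpath is (23.837,105.664) → (22.170,77.088) → (10.016,30.410) → (18.508,17.309).

G21
G90
G0 X4.414 Y60.934
M4 S251
G01 X33.516 Y60.934 F3504
G01 X33.516 Y44.525 F3504
G01 X4.414 Y44.525 F3504
G01 X4.414 Y60.934 F3504
M5
G0 X49.222 Y15.088
M4 S251
G01 X19.694 Y48.998 F3504
G01 X63.825 Y57.615 F3504
G01 X49.222 Y15.088 F3504
M5
G0 X56.805 Y51.414
M4 S251
G01 X52.764 Y64.799 F3504
G01 X45.384 Y72.698 F3504
G01 X34.663 Y75.110 F3504
G01 X20.602 Y72.037 F3504
M5
G0 X56.811 Y88.071
M4 S251
G01 X49.063 Y106.775 F3504
G01 X30.359 Y114.523 F3504
G01 X11.655 Y106.775 F3504
G01 X3.907 Y88.071 F3504
G01 X11.655 Y69.367 F3504
G01 X30.359 Y61.619 F3504
G01 X49.063 Y69.367 F3504
G01 X56.811 Y88.071 F3504
M5
G0 X37.619 Y76.279
M4 S251
G01 X64.835 Y76.279 F3504
G01 X64.835 Y64.880 F3504
G01 X37.619 Y64.880 F3504
G01 X37.619 Y76.279 F3504
M5
G0 X68.195 Y110.406
M4 S251
G01 X67.164 Y113.750 F3504
G01 X59.637 Y17.795 F3504
G01 X18.765 Y21.393 F3504
G01 X68.195 Y110.406 F3504
M5
G0 X11.692 Y112.452
M4 S251
G01 X31.114 Y29.262 F3504
G01 X74.097 Y18.473 F3504
G01 X5.697 Y14.320 F3504
G01 X61.094 Y36.699 F3504
M5
G0 X23.837 Y105.664
M4 S251
G01 X22.170 Y77.088 F3504
G01 X10.016 Y30.410 F3504
G01 X18.508 Y17.309 F3504
M5
G0 X0.000 Y0.000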